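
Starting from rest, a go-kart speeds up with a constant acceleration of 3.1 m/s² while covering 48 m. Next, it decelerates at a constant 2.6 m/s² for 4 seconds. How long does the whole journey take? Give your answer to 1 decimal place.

Phase 1 (accelerating): v₀ = 0 m/s, a = 3.1 m/s².
v² = v₀² + 2aΔx = 0² + 2·3.1·48 = 298 → v = 17.3 m/s
t = (v − v₀)/a = (17.3 − 0)/3.1 = 5.56 s

Phase 2 (decelerating): v₀ = 17.3 m/s, a = -2.6 m/s².
v = v₀ + at = 17.3 + (-2.6)(4) = 6.85 m/s
Δx = v₀t + ½at² = 17.3·4 + 0.5·-2.6·4² = 48.2 m
Total time = 5.56 + 4.00 = 9.56 s

9.6 s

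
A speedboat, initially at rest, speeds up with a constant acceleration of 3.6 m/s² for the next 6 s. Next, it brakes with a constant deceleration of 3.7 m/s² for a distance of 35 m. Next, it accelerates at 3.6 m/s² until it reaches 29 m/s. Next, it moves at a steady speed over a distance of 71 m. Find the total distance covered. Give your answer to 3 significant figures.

Phase 1 (accelerating): v₀ = 0 m/s, a = 3.6 m/s².
v = v₀ + at = 0 + (3.6)(6) = 21.6 m/s
Δx = v₀t + ½at² = 0·6 + 0.5·3.6·6² = 64.8 m

Phase 2 (decelerating): v₀ = 21.6 m/s, a = -3.7 m/s².
v² = v₀² + 2aΔx = 21.6² + 2·-3.7·35 = 208 → v = 14.4 m/s
t = (v − v₀)/a = (14.4 − 21.6)/-3.7 = 1.94 s

Phase 3 (accelerating): v₀ = 14.4 m/s, a = 3.6 m/s².
v = v₀ + at → t = (29 − 14.4) / 3.6 = 4.05 s
v² = v₀² + 2aΔx → Δx = (29² − 14.4²)/(2·3.6) = 88.0 m

Phase 4 (constant speed): v₀ = 29.0 m/s, a = 0 m/s².
Constant speed: t = d/v = 71/29.0 = 2.45 s
Total distance = 64.8 + 35.0 + 88.0 + 71.0 = 259 m

259 m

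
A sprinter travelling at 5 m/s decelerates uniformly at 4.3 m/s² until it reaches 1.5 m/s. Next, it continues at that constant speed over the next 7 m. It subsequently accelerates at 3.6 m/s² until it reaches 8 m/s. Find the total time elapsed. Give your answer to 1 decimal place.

7.3 s

Phase 1 (decelerating): v₀ = 5.00 m/s, a = -4.3 m/s².
v = v₀ + at → t = (1.5 − 5.00) / -4.3 = 0.814 s
v² = v₀² + 2aΔx → Δx = (1.5² − 5.00²)/(2·-4.3) = 2.65 m

Phase 2 (constant speed): v₀ = 1.50 m/s, a = 0 m/s².
Constant speed: t = d/v = 7/1.50 = 4.67 s

Phase 3 (accelerating): v₀ = 1.50 m/s, a = 3.6 m/s².
v = v₀ + at → t = (8 − 1.50) / 3.6 = 1.81 s
v² = v₀² + 2aΔx → Δx = (8² − 1.50²)/(2·3.6) = 8.58 m
Total time = 0.814 + 4.67 + 1.81 = 7.29 s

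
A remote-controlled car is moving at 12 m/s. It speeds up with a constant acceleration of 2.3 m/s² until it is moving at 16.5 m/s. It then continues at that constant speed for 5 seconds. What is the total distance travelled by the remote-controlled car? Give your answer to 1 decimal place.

110.4 m

Phase 1 (accelerating): v₀ = 12.0 m/s, a = 2.3 m/s².
v = v₀ + at → t = (16.5 − 12.0) / 2.3 = 1.96 s
v² = v₀² + 2aΔx → Δx = (16.5² − 12.0²)/(2·2.3) = 27.9 m

Phase 2 (constant speed): v₀ = 16.5 m/s, a = 0 m/s².
v = v₀ + at = 16.5 + (0)(5) = 16.5 m/s
Δx = v₀t + ½at² = 16.5·5 + 0.5·0·5² = 82.5 m
Total distance = 27.9 + 82.5 = 110 m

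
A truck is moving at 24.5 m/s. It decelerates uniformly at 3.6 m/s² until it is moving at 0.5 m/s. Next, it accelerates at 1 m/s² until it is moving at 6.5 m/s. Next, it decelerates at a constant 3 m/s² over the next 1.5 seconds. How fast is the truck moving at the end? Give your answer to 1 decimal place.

Phase 1 (decelerating): v₀ = 24.5 m/s, a = -3.6 m/s².
v = v₀ + at → t = (0.5 − 24.5) / -3.6 = 6.67 s
v² = v₀² + 2aΔx → Δx = (0.5² − 24.5²)/(2·-3.6) = 83.3 m

Phase 2 (accelerating): v₀ = 0.500 m/s, a = 1 m/s².
v = v₀ + at → t = (6.5 − 0.500) / 1 = 6.00 s
v² = v₀² + 2aΔx → Δx = (6.5² − 0.500²)/(2·1) = 21.0 m

Phase 3 (decelerating): v₀ = 6.50 m/s, a = -3 m/s².
v = v₀ + at = 6.50 + (-3)(1.5) = 2.00 m/s
Δx = v₀t + ½at² = 6.50·1.5 + 0.5·-3·1.5² = 6.38 m
Final speed = 2.00 m/s

2.0 m/s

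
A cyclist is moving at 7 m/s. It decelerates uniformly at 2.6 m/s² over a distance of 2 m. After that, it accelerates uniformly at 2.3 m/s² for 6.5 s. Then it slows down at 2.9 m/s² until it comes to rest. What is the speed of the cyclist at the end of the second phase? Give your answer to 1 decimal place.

21.2 m/s

Phase 1 (decelerating): v₀ = 7.00 m/s, a = -2.6 m/s².
v² = v₀² + 2aΔx = 7.00² + 2·-2.6·2 = 38.6 → v = 6.21 m/s
t = (v − v₀)/a = (6.21 − 7.00)/-2.6 = 0.303 s

Phase 2 (accelerating): v₀ = 6.21 m/s, a = 2.3 m/s².
v = v₀ + at = 6.21 + (2.3)(6.5) = 21.2 m/s
Δx = v₀t + ½at² = 6.21·6.5 + 0.5·2.3·6.5² = 89.0 m
Speed at end of phase 2 = 21.2 m/s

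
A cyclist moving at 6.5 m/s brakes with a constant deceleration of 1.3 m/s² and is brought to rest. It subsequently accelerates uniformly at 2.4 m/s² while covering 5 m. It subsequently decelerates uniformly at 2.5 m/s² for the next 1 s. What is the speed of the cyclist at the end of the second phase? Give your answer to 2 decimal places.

4.90 m/s

Phase 1 (decelerating): v₀ = 6.50 m/s, a = -1.3 m/s².
v = v₀ + at → t = (0 − 6.50) / -1.3 = 5.00 s
v² = v₀² + 2aΔx → Δx = (0² − 6.50²)/(2·-1.3) = 16.2 m

Phase 2 (accelerating): v₀ = 0 m/s, a = 2.4 m/s².
v² = v₀² + 2aΔx = 0² + 2·2.4·5 = 24.0 → v = 4.90 m/s
t = (v − v₀)/a = (4.90 − 0)/2.4 = 2.04 s
Speed at end of phase 2 = 4.90 m/s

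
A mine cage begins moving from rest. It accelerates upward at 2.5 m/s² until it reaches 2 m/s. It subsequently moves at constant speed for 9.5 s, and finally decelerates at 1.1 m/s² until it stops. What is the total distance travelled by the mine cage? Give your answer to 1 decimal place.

Phase 1 (accelerating): v₀ = 0 m/s, a = 2.5 m/s².
v = v₀ + at → t = (2 − 0) / 2.5 = 0.800 s
v² = v₀² + 2aΔx → Δx = (2² − 0²)/(2·2.5) = 0.800 m

Phase 2 (constant speed): v₀ = 2.00 m/s, a = 0 m/s².
v = v₀ + at = 2.00 + (0)(9.5) = 2.00 m/s
Δx = v₀t + ½at² = 2.00·9.5 + 0.5·0·9.5² = 19.0 m

Phase 3 (decelerating): v₀ = 2.00 m/s, a = -1.1 m/s².
v = v₀ + at → t = (0 − 2.00) / -1.1 = 1.82 s
v² = v₀² + 2aΔx → Δx = (0² − 2.00²)/(2·-1.1) = 1.82 m
Total distance = 0.800 + 19.0 + 1.82 = 21.6 m

21.6 m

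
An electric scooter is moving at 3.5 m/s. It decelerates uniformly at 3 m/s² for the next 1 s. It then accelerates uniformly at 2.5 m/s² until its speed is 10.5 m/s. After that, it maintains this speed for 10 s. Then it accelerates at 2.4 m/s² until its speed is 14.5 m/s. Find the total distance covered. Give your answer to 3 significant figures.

150 m

Phase 1 (decelerating): v₀ = 3.50 m/s, a = -3 m/s².
v = v₀ + at = 3.50 + (-3)(1) = 0.500 m/s
Δx = v₀t + ½at² = 3.50·1 + 0.5·-3·1² = 2.00 m

Phase 2 (accelerating): v₀ = 0.500 m/s, a = 2.5 m/s².
v = v₀ + at → t = (10.5 − 0.500) / 2.5 = 4.00 s
v² = v₀² + 2aΔx → Δx = (10.5² − 0.500²)/(2·2.5) = 22.0 m

Phase 3 (constant speed): v₀ = 10.5 m/s, a = 0 m/s².
v = v₀ + at = 10.5 + (0)(10) = 10.5 m/s
Δx = v₀t + ½at² = 10.5·10 + 0.5·0·10² = 105 m

Phase 4 (accelerating): v₀ = 10.5 m/s, a = 2.4 m/s².
v = v₀ + at → t = (14.5 − 10.5) / 2.4 = 1.67 s
v² = v₀² + 2aΔx → Δx = (14.5² − 10.5²)/(2·2.4) = 20.8 m
Total distance = 2.00 + 22.0 + 105 + 20.8 = 150 m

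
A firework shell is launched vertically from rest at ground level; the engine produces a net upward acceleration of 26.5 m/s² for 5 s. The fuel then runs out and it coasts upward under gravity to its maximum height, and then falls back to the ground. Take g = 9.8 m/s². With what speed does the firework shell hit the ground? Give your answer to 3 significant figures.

Phase 1 (powered ascent): v₀ = 0 m/s, a = 26.5 m/s².
v = v₀ + at = 0 + (26.5)(5) = 132 m/s
Δx = v₀t + ½at² = 0·5 + 0.5·26.5·5² = 331 m

Phase 2 (coasting upward): v₀ = 132 m/s, a = -9.8 m/s².
v = v₀ + at → t = (0 − 132) / -9.8 = 13.5 s
v² = v₀² + 2aΔx → Δx = (0² − 132²)/(2·-9.8) = 896 m

Phase 3 (free fall): v₀ = 0 m/s, a = -9.8 m/s².
Falls 1230 m from rest: t = √(2·1230/9.8) = 15.8 s; v = g·t = 155 m/s.
Impact speed = 155 m/s

155 m/s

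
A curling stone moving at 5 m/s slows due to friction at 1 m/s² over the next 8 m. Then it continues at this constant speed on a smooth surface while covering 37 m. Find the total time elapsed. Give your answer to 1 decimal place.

Phase 1 (decelerating): v₀ = 5.00 m/s, a = -1 m/s².
v² = v₀² + 2aΔx = 5.00² + 2·-1·8 = 9.00 → v = 3.00 m/s
t = (v − v₀)/a = (3.00 − 5.00)/-1 = 2.00 s

Phase 2 (constant speed): v₀ = 3.00 m/s, a = 0 m/s².
Constant speed: t = d/v = 37/3.00 = 12.3 s
Total time = 2.00 + 12.3 = 14.3 s

14.3 s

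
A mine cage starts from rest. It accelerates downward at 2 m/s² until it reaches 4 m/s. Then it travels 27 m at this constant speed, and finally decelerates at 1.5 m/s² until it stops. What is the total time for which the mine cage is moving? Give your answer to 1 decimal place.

11.4 s

Phase 1 (accelerating): v₀ = 0 m/s, a = 2 m/s².
v = v₀ + at → t = (4 − 0) / 2 = 2.00 s
v² = v₀² + 2aΔx → Δx = (4² − 0²)/(2·2) = 4.00 m

Phase 2 (constant speed): v₀ = 4.00 m/s, a = 0 m/s².
Constant speed: t = d/v = 27/4.00 = 6.75 s

Phase 3 (decelerating): v₀ = 4.00 m/s, a = -1.5 m/s².
v = v₀ + at → t = (0 − 4.00) / -1.5 = 2.67 s
v² = v₀² + 2aΔx → Δx = (0² − 4.00²)/(2·-1.5) = 5.33 m
Total time = 2.00 + 6.75 + 2.67 = 11.4 s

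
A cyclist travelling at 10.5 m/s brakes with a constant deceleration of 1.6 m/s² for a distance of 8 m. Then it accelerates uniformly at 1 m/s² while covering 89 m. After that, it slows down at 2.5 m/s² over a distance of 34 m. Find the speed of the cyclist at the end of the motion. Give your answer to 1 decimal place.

Phase 1 (decelerating): v₀ = 10.5 m/s, a = -1.6 m/s².
v² = v₀² + 2aΔx = 10.5² + 2·-1.6·8 = 84.7 → v = 9.20 m/s
t = (v − v₀)/a = (9.20 − 10.5)/-1.6 = 0.812 s

Phase 2 (accelerating): v₀ = 9.20 m/s, a = 1 m/s².
v² = v₀² + 2aΔx = 9.20² + 2·1·89 = 263 → v = 16.2 m/s
t = (v − v₀)/a = (16.2 − 9.20)/1 = 7.01 s

Phase 3 (decelerating): v₀ = 16.2 m/s, a = -2.5 m/s².
v² = v₀² + 2aΔx = 16.2² + 2·-2.5·34 = 92.6 → v = 9.63 m/s
t = (v − v₀)/a = (9.63 − 16.2)/-2.5 = 2.63 s
Final speed = 9.63 m/s

9.6 m/s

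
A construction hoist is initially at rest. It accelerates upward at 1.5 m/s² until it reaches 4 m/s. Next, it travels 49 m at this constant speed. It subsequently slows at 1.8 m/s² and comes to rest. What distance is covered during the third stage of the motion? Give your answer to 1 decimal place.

Phase 1 (accelerating): v₀ = 0 m/s, a = 1.5 m/s².
v = v₀ + at → t = (4 − 0) / 1.5 = 2.67 s
v² = v₀² + 2aΔx → Δx = (4² − 0²)/(2·1.5) = 5.33 m

Phase 2 (constant speed): v₀ = 4.00 m/s, a = 0 m/s².
Constant speed: t = d/v = 49/4.00 = 12.2 s

Phase 3 (decelerating): v₀ = 4.00 m/s, a = -1.8 m/s².
v = v₀ + at → t = (0 − 4.00) / -1.8 = 2.22 s
v² = v₀² + 2aΔx → Δx = (0² − 4.00²)/(2·-1.8) = 4.44 m
Distance in phase 3 = 4.44 m

4.4 m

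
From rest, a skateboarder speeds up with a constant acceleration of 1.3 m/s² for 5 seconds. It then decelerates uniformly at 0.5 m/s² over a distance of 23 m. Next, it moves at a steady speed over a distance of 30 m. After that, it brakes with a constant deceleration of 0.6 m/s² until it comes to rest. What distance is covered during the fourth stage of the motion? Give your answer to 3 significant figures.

Phase 1 (accelerating): v₀ = 0 m/s, a = 1.3 m/s².
v = v₀ + at = 0 + (1.3)(5) = 6.50 m/s
Δx = v₀t + ½at² = 0·5 + 0.5·1.3·5² = 16.2 m

Phase 2 (decelerating): v₀ = 6.50 m/s, a = -0.5 m/s².
v² = v₀² + 2aΔx = 6.50² + 2·-0.5·23 = 19.2 → v = 4.39 m/s
t = (v − v₀)/a = (4.39 − 6.50)/-0.5 = 4.23 s

Phase 3 (constant speed): v₀ = 4.39 m/s, a = 0 m/s².
Constant speed: t = d/v = 30/4.39 = 6.84 s

Phase 4 (decelerating): v₀ = 4.39 m/s, a = -0.6 m/s².
v = v₀ + at → t = (0 − 4.39) / -0.6 = 7.31 s
v² = v₀² + 2aΔx → Δx = (0² − 4.39²)/(2·-0.6) = 16.0 m
Distance in phase 4 = 16.0 m

16.0 m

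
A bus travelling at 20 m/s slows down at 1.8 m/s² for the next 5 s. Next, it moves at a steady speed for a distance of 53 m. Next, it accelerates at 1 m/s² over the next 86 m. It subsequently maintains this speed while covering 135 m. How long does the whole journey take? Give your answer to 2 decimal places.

Phase 1 (decelerating): v₀ = 20.0 m/s, a = -1.8 m/s².
v = v₀ + at = 20.0 + (-1.8)(5) = 11.0 m/s
Δx = v₀t + ½at² = 20.0·5 + 0.5·-1.8·5² = 77.5 m

Phase 2 (constant speed): v₀ = 11.0 m/s, a = 0 m/s².
Constant speed: t = d/v = 53/11.0 = 4.82 s

Phase 3 (accelerating): v₀ = 11.0 m/s, a = 1 m/s².
v² = v₀² + 2aΔx = 11.0² + 2·1·86 = 293 → v = 17.1 m/s
t = (v − v₀)/a = (17.1 − 11.0)/1 = 6.12 s

Phase 4 (constant speed): v₀ = 17.1 m/s, a = 0 m/s².
Constant speed: t = d/v = 135/17.1 = 7.89 s
Total time = 5.00 + 4.82 + 6.12 + 7.89 = 23.8 s

23.82 s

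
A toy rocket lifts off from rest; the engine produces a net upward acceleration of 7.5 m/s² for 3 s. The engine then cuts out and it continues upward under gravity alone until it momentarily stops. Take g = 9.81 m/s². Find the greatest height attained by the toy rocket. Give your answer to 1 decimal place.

59.6 m

Phase 1 (powered ascent): v₀ = 0 m/s, a = 7.5 m/s².
v = v₀ + at = 0 + (7.5)(3) = 22.5 m/s
Δx = v₀t + ½at² = 0·3 + 0.5·7.5·3² = 33.8 m

Phase 2 (coasting upward): v₀ = 22.5 m/s, a = -9.81 m/s².
v = v₀ + at → t = (0 − 22.5) / -9.81 = 2.29 s
v² = v₀² + 2aΔx → Δx = (0² − 22.5²)/(2·-9.81) = 25.8 m
Maximum height = 33.8 + 25.8 = 59.6 m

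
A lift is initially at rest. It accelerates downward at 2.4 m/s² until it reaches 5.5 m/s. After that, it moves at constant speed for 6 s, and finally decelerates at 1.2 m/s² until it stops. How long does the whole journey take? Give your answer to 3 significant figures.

12.9 s

Phase 1 (accelerating): v₀ = 0 m/s, a = 2.4 m/s².
v = v₀ + at → t = (5.5 − 0) / 2.4 = 2.29 s
v² = v₀² + 2aΔx → Δx = (5.5² − 0²)/(2·2.4) = 6.30 m

Phase 2 (constant speed): v₀ = 5.50 m/s, a = 0 m/s².
v = v₀ + at = 5.50 + (0)(6) = 5.50 m/s
Δx = v₀t + ½at² = 5.50·6 + 0.5·0·6² = 33.0 m

Phase 3 (decelerating): v₀ = 5.50 m/s, a = -1.2 m/s².
v = v₀ + at → t = (0 − 5.50) / -1.2 = 4.58 s
v² = v₀² + 2aΔx → Δx = (0² − 5.50²)/(2·-1.2) = 12.6 m
Total time = 2.29 + 6.00 + 4.58 = 12.9 s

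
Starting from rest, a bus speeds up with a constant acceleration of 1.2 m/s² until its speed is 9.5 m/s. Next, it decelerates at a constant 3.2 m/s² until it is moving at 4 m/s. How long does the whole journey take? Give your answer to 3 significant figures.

Phase 1 (accelerating): v₀ = 0 m/s, a = 1.2 m/s².
v = v₀ + at → t = (9.5 − 0) / 1.2 = 7.92 s
v² = v₀² + 2aΔx → Δx = (9.5² − 0²)/(2·1.2) = 37.6 m

Phase 2 (decelerating): v₀ = 9.50 m/s, a = -3.2 m/s².
v = v₀ + at → t = (4 − 9.50) / -3.2 = 1.72 s
v² = v₀² + 2aΔx → Δx = (4² − 9.50²)/(2·-3.2) = 11.6 m
Total time = 7.92 + 1.72 = 9.64 s

9.64 s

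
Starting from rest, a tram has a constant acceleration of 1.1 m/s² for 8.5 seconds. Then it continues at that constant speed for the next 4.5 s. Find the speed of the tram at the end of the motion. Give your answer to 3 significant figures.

9.35 m/s

Phase 1 (accelerating): v₀ = 0 m/s, a = 1.1 m/s².
v = v₀ + at = 0 + (1.1)(8.5) = 9.35 m/s
Δx = v₀t + ½at² = 0·8.5 + 0.5·1.1·8.5² = 39.7 m

Phase 2 (constant speed): v₀ = 9.35 m/s, a = 0 m/s².
v = v₀ + at = 9.35 + (0)(4.5) = 9.35 m/s
Δx = v₀t + ½at² = 9.35·4.5 + 0.5·0·4.5² = 42.1 m
Final speed = 9.35 m/s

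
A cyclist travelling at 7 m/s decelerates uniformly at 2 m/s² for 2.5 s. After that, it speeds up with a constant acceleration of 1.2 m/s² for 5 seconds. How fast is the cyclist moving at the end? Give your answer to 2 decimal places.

8.00 m/s

Phase 1 (decelerating): v₀ = 7.00 m/s, a = -2 m/s².
v = v₀ + at = 7.00 + (-2)(2.5) = 2.00 m/s
Δx = v₀t + ½at² = 7.00·2.5 + 0.5·-2·2.5² = 11.2 m

Phase 2 (accelerating): v₀ = 2.00 m/s, a = 1.2 m/s².
v = v₀ + at = 2.00 + (1.2)(5) = 8.00 m/s
Δx = v₀t + ½at² = 2.00·5 + 0.5·1.2·5² = 25.0 m
Final speed = 8.00 m/s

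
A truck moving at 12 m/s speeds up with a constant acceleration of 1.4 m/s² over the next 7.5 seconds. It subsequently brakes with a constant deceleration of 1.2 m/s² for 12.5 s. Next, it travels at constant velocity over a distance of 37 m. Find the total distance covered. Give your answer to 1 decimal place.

353.9 m

Phase 1 (accelerating): v₀ = 12.0 m/s, a = 1.4 m/s².
v = v₀ + at = 12.0 + (1.4)(7.5) = 22.5 m/s
Δx = v₀t + ½at² = 12.0·7.5 + 0.5·1.4·7.5² = 129 m

Phase 2 (decelerating): v₀ = 22.5 m/s, a = -1.2 m/s².
v = v₀ + at = 22.5 + (-1.2)(12.5) = 7.50 m/s
Δx = v₀t + ½at² = 22.5·12.5 + 0.5·-1.2·12.5² = 188 m

Phase 3 (constant speed): v₀ = 7.50 m/s, a = 0 m/s².
Constant speed: t = d/v = 37/7.50 = 4.93 s
Total distance = 129 + 188 + 37.0 = 354 m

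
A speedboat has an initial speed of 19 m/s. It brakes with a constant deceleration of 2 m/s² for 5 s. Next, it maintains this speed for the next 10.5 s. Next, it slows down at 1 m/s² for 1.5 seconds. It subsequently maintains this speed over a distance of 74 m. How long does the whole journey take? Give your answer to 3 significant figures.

26.9 s

Phase 1 (decelerating): v₀ = 19.0 m/s, a = -2 m/s².
v = v₀ + at = 19.0 + (-2)(5) = 9.00 m/s
Δx = v₀t + ½at² = 19.0·5 + 0.5·-2·5² = 70.0 m

Phase 2 (constant speed): v₀ = 9.00 m/s, a = 0 m/s².
v = v₀ + at = 9.00 + (0)(10.5) = 9.00 m/s
Δx = v₀t + ½at² = 9.00·10.5 + 0.5·0·10.5² = 94.5 m

Phase 3 (decelerating): v₀ = 9.00 m/s, a = -1 m/s².
v = v₀ + at = 9.00 + (-1)(1.5) = 7.50 m/s
Δx = v₀t + ½at² = 9.00·1.5 + 0.5·-1·1.5² = 12.4 m

Phase 4 (constant speed): v₀ = 7.50 m/s, a = 0 m/s².
Constant speed: t = d/v = 74/7.50 = 9.87 s
Total time = 5.00 + 10.5 + 1.50 + 9.87 = 26.9 s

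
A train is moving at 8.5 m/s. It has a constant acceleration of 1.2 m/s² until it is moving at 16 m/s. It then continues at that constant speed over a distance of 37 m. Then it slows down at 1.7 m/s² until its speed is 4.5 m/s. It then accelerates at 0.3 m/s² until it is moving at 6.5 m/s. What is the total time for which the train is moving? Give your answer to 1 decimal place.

Phase 1 (accelerating): v₀ = 8.50 m/s, a = 1.2 m/s².
v = v₀ + at → t = (16 − 8.50) / 1.2 = 6.25 s
v² = v₀² + 2aΔx → Δx = (16² − 8.50²)/(2·1.2) = 76.6 m

Phase 2 (constant speed): v₀ = 16.0 m/s, a = 0 m/s².
Constant speed: t = d/v = 37/16.0 = 2.31 s

Phase 3 (decelerating): v₀ = 16.0 m/s, a = -1.7 m/s².
v = v₀ + at → t = (4.5 − 16.0) / -1.7 = 6.76 s
v² = v₀² + 2aΔx → Δx = (4.5² − 16.0²)/(2·-1.7) = 69.3 m

Phase 4 (accelerating): v₀ = 4.50 m/s, a = 0.3 m/s².
v = v₀ + at → t = (6.5 − 4.50) / 0.3 = 6.67 s
v² = v₀² + 2aΔx → Δx = (6.5² − 4.50²)/(2·0.3) = 36.7 m
Total time = 6.25 + 2.31 + 6.76 + 6.67 = 22.0 s

22.0 s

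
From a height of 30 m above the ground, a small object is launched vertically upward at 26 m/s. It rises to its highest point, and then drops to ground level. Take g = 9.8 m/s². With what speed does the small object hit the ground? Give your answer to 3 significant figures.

35.6 m/s

Phase 1 (rising): v₀ = 26.0 m/s, a = -9.8 m/s².
v = v₀ + at → t = (0 − 26.0) / -9.8 = 2.65 s
v² = v₀² + 2aΔx → Δx = (0² − 26.0²)/(2·-9.8) = 34.5 m

Phase 2 (falling): v₀ = 0 m/s, a = -9.8 m/s².
Falls 64.5 m from rest: t = √(2·64.5/9.8) = 3.63 s; v = g·t = 35.6 m/s.
Final speed = 35.6 m/s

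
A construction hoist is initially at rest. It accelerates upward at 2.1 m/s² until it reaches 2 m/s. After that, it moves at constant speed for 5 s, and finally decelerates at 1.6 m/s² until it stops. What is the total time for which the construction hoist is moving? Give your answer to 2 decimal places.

Phase 1 (accelerating): v₀ = 0 m/s, a = 2.1 m/s².
v = v₀ + at → t = (2 − 0) / 2.1 = 0.952 s
v² = v₀² + 2aΔx → Δx = (2² − 0²)/(2·2.1) = 0.952 m

Phase 2 (constant speed): v₀ = 2.00 m/s, a = 0 m/s².
v = v₀ + at = 2.00 + (0)(5) = 2.00 m/s
Δx = v₀t + ½at² = 2.00·5 + 0.5·0·5² = 10.0 m

Phase 3 (decelerating): v₀ = 2.00 m/s, a = -1.6 m/s².
v = v₀ + at → t = (0 − 2.00) / -1.6 = 1.25 s
v² = v₀² + 2aΔx → Δx = (0² − 2.00²)/(2·-1.6) = 1.25 m
Total time = 0.952 + 5.00 + 1.25 = 7.20 s

7.20 s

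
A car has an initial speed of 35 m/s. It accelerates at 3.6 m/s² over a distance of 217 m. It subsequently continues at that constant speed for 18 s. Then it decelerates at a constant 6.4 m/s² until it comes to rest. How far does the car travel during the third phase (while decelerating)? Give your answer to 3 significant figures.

Phase 1 (accelerating): v₀ = 35.0 m/s, a = 3.6 m/s².
v² = v₀² + 2aΔx = 35.0² + 2·3.6·217 = 2790 → v = 52.8 m/s
t = (v − v₀)/a = (52.8 − 35.0)/3.6 = 4.94 s

Phase 2 (constant speed): v₀ = 52.8 m/s, a = 0 m/s².
v = v₀ + at = 52.8 + (0)(18) = 52.8 m/s
Δx = v₀t + ½at² = 52.8·18 + 0.5·0·18² = 950 m

Phase 3 (decelerating): v₀ = 52.8 m/s, a = -6.4 m/s².
v = v₀ + at → t = (0 − 52.8) / -6.4 = 8.25 s
v² = v₀² + 2aΔx → Δx = (0² − 52.8²)/(2·-6.4) = 218 m
Distance in phase 3 = 218 m

218 m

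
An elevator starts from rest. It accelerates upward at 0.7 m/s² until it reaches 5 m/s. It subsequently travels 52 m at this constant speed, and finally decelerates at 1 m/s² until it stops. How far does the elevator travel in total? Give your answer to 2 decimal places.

82.36 m

Phase 1 (accelerating): v₀ = 0 m/s, a = 0.7 m/s².
v = v₀ + at → t = (5 − 0) / 0.7 = 7.14 s
v² = v₀² + 2aΔx → Δx = (5² − 0²)/(2·0.7) = 17.9 m

Phase 2 (constant speed): v₀ = 5.00 m/s, a = 0 m/s².
Constant speed: t = d/v = 52/5.00 = 10.4 s

Phase 3 (decelerating): v₀ = 5.00 m/s, a = -1 m/s².
v = v₀ + at → t = (0 − 5.00) / -1 = 5.00 s
v² = v₀² + 2aΔx → Δx = (0² − 5.00²)/(2·-1) = 12.5 m
Total distance = 17.9 + 52.0 + 12.5 = 82.4 m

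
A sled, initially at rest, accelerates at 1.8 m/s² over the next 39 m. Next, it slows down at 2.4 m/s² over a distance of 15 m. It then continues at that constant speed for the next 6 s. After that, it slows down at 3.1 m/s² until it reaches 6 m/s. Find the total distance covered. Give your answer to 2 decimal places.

Phase 1 (accelerating): v₀ = 0 m/s, a = 1.8 m/s².
v² = v₀² + 2aΔx = 0² + 2·1.8·39 = 140 → v = 11.8 m/s
t = (v − v₀)/a = (11.8 − 0)/1.8 = 6.58 s

Phase 2 (decelerating): v₀ = 11.8 m/s, a = -2.4 m/s².
v² = v₀² + 2aΔx = 11.8² + 2·-2.4·15 = 68.4 → v = 8.27 m/s
t = (v − v₀)/a = (8.27 − 11.8)/-2.4 = 1.49 s

Phase 3 (constant speed): v₀ = 8.27 m/s, a = 0 m/s².
v = v₀ + at = 8.27 + (0)(6) = 8.27 m/s
Δx = v₀t + ½at² = 8.27·6 + 0.5·0·6² = 49.6 m

Phase 4 (decelerating): v₀ = 8.27 m/s, a = -3.1 m/s².
v = v₀ + at → t = (6 − 8.27) / -3.1 = 0.732 s
v² = v₀² + 2aΔx → Δx = (6² − 8.27²)/(2·-3.1) = 5.23 m
Total distance = 39.0 + 15.0 + 49.6 + 5.23 = 109 m

108.85 m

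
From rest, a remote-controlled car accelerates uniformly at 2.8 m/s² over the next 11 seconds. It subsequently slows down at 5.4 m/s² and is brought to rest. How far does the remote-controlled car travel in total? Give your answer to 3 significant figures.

257 m

Phase 1 (accelerating): v₀ = 0 m/s, a = 2.8 m/s².
v = v₀ + at = 0 + (2.8)(11) = 30.8 m/s
Δx = v₀t + ½at² = 0·11 + 0.5·2.8·11² = 169 m

Phase 2 (decelerating): v₀ = 30.8 m/s, a = -5.4 m/s².
v = v₀ + at → t = (0 − 30.8) / -5.4 = 5.70 s
v² = v₀² + 2aΔx → Δx = (0² − 30.8²)/(2·-5.4) = 87.8 m
Total distance = 169 + 87.8 = 257 m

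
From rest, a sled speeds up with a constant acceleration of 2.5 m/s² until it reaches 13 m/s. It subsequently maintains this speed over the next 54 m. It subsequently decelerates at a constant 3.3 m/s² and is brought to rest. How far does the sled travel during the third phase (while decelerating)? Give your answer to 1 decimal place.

25.6 m

Phase 1 (accelerating): v₀ = 0 m/s, a = 2.5 m/s².
v = v₀ + at → t = (13 − 0) / 2.5 = 5.20 s
v² = v₀² + 2aΔx → Δx = (13² − 0²)/(2·2.5) = 33.8 m

Phase 2 (constant speed): v₀ = 13.0 m/s, a = 0 m/s².
Constant speed: t = d/v = 54/13.0 = 4.15 s

Phase 3 (decelerating): v₀ = 13.0 m/s, a = -3.3 m/s².
v = v₀ + at → t = (0 − 13.0) / -3.3 = 3.94 s
v² = v₀² + 2aΔx → Δx = (0² − 13.0²)/(2·-3.3) = 25.6 m
Distance in phase 3 = 25.6 m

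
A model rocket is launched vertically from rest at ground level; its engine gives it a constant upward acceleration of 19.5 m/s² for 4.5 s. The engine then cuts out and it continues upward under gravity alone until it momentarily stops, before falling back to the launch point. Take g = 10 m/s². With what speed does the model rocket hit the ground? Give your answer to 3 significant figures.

108 m/s

Phase 1 (powered ascent): v₀ = 0 m/s, a = 19.5 m/s².
v = v₀ + at = 0 + (19.5)(4.5) = 87.8 m/s
Δx = v₀t + ½at² = 0·4.5 + 0.5·19.5·4.5² = 197 m

Phase 2 (coasting upward): v₀ = 87.8 m/s, a = -10 m/s².
v = v₀ + at → t = (0 − 87.8) / -10 = 8.78 s
v² = v₀² + 2aΔx → Δx = (0² − 87.8²)/(2·-10) = 385 m

Phase 3 (free fall): v₀ = 0 m/s, a = -10 m/s².
Falls 582 m from rest: t = √(2·582/10) = 10.8 s; v = g·t = 108 m/s.
Impact speed = 108 m/s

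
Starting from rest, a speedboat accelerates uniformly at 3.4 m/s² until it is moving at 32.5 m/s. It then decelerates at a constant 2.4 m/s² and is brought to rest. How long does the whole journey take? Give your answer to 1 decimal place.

Phase 1 (accelerating): v₀ = 0 m/s, a = 3.4 m/s².
v = v₀ + at → t = (32.5 − 0) / 3.4 = 9.56 s
v² = v₀² + 2aΔx → Δx = (32.5² − 0²)/(2·3.4) = 155 m

Phase 2 (decelerating): v₀ = 32.5 m/s, a = -2.4 m/s².
v = v₀ + at → t = (0 − 32.5) / -2.4 = 13.5 s
v² = v₀² + 2aΔx → Δx = (0² − 32.5²)/(2·-2.4) = 220 m
Total time = 9.56 + 13.5 = 23.1 s

23.1 s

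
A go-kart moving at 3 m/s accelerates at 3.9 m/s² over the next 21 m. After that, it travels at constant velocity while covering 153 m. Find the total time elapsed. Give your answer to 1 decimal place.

14.2 s

Phase 1 (accelerating): v₀ = 3.00 m/s, a = 3.9 m/s².
v² = v₀² + 2aΔx = 3.00² + 2·3.9·21 = 173 → v = 13.1 m/s
t = (v − v₀)/a = (13.1 − 3.00)/3.9 = 2.60 s

Phase 2 (constant speed): v₀ = 13.1 m/s, a = 0 m/s².
Constant speed: t = d/v = 153/13.1 = 11.6 s
Total time = 2.60 + 11.6 = 14.2 s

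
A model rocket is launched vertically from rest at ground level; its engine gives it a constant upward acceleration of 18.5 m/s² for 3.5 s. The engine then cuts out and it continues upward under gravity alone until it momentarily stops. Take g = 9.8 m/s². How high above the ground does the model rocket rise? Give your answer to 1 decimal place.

327.2 m

Phase 1 (powered ascent): v₀ = 0 m/s, a = 18.5 m/s².
v = v₀ + at = 0 + (18.5)(3.5) = 64.8 m/s
Δx = v₀t + ½at² = 0·3.5 + 0.5·18.5·3.5² = 113 m

Phase 2 (coasting upward): v₀ = 64.8 m/s, a = -9.8 m/s².
v = v₀ + at → t = (0 − 64.8) / -9.8 = 6.61 s
v² = v₀² + 2aΔx → Δx = (0² − 64.8²)/(2·-9.8) = 214 m
Maximum height = 113 + 214 = 327 m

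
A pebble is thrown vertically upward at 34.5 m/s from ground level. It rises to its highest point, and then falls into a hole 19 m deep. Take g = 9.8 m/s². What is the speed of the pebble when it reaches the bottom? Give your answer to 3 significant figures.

Phase 1 (rising): v₀ = 34.5 m/s, a = -9.8 m/s².
v = v₀ + at → t = (0 − 34.5) / -9.8 = 3.52 s
v² = v₀² + 2aΔx → Δx = (0² − 34.5²)/(2·-9.8) = 60.7 m

Phase 2 (falling): v₀ = 0 m/s, a = -9.8 m/s².
Falls 79.7 m from rest: t = √(2·79.7/9.8) = 4.03 s; v = g·t = 39.5 m/s.
Final speed = 39.5 m/s

39.5 m/s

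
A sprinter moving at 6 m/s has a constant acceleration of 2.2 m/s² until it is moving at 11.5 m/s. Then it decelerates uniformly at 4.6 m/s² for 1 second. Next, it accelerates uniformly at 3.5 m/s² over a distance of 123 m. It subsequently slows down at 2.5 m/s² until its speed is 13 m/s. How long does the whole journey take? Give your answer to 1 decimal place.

Phase 1 (accelerating): v₀ = 6.00 m/s, a = 2.2 m/s².
v = v₀ + at → t = (11.5 − 6.00) / 2.2 = 2.50 s
v² = v₀² + 2aΔx → Δx = (11.5² − 6.00²)/(2·2.2) = 21.9 m

Phase 2 (decelerating): v₀ = 11.5 m/s, a = -4.6 m/s².
v = v₀ + at = 11.5 + (-4.6)(1) = 6.90 m/s
Δx = v₀t + ½at² = 11.5·1 + 0.5·-4.6·1² = 9.20 m

Phase 3 (accelerating): v₀ = 6.90 m/s, a = 3.5 m/s².
v² = v₀² + 2aΔx = 6.90² + 2·3.5·123 = 909 → v = 30.1 m/s
t = (v − v₀)/a = (30.1 − 6.90)/3.5 = 6.64 s

Phase 4 (decelerating): v₀ = 30.1 m/s, a = -2.5 m/s².
v = v₀ + at → t = (13 − 30.1) / -2.5 = 6.86 s
v² = v₀² + 2aΔx → Δx = (13² − 30.1²)/(2·-2.5) = 148 m
Total time = 2.50 + 1.00 + 6.64 + 6.86 = 17.0 s

17.0 s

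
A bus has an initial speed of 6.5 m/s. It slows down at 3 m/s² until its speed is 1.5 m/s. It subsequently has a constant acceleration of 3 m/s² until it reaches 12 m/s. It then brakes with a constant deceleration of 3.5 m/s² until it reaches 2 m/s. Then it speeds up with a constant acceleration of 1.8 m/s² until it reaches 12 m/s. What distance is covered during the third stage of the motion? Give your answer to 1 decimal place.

20.0 m

Phase 1 (decelerating): v₀ = 6.50 m/s, a = -3 m/s².
v = v₀ + at → t = (1.5 − 6.50) / -3 = 1.67 s
v² = v₀² + 2aΔx → Δx = (1.5² − 6.50²)/(2·-3) = 6.67 m

Phase 2 (accelerating): v₀ = 1.50 m/s, a = 3 m/s².
v = v₀ + at → t = (12 − 1.50) / 3 = 3.50 s
v² = v₀² + 2aΔx → Δx = (12² − 1.50²)/(2·3) = 23.6 m

Phase 3 (decelerating): v₀ = 12.0 m/s, a = -3.5 m/s².
v = v₀ + at → t = (2 − 12.0) / -3.5 = 2.86 s
v² = v₀² + 2aΔx → Δx = (2² − 12.0²)/(2·-3.5) = 20.0 m
Distance in phase 3 = 20.0 m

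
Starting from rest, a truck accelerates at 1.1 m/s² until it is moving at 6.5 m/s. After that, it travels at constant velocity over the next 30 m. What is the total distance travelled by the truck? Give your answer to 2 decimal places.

49.20 m

Phase 1 (accelerating): v₀ = 0 m/s, a = 1.1 m/s².
v = v₀ + at → t = (6.5 − 0) / 1.1 = 5.91 s
v² = v₀² + 2aΔx → Δx = (6.5² − 0²)/(2·1.1) = 19.2 m

Phase 2 (constant speed): v₀ = 6.50 m/s, a = 0 m/s².
Constant speed: t = d/v = 30/6.50 = 4.62 s
Total distance = 19.2 + 30.0 = 49.2 m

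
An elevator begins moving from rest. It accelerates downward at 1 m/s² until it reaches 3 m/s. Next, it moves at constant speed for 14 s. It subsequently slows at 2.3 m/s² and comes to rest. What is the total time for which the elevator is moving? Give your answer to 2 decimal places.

18.30 s

Phase 1 (accelerating): v₀ = 0 m/s, a = 1 m/s².
v = v₀ + at → t = (3 − 0) / 1 = 3.00 s
v² = v₀² + 2aΔx → Δx = (3² − 0²)/(2·1) = 4.50 m

Phase 2 (constant speed): v₀ = 3.00 m/s, a = 0 m/s².
v = v₀ + at = 3.00 + (0)(14) = 3.00 m/s
Δx = v₀t + ½at² = 3.00·14 + 0.5·0·14² = 42.0 m

Phase 3 (decelerating): v₀ = 3.00 m/s, a = -2.3 m/s².
v = v₀ + at → t = (0 − 3.00) / -2.3 = 1.30 s
v² = v₀² + 2aΔx → Δx = (0² − 3.00²)/(2·-2.3) = 1.96 m
Total time = 3.00 + 14.0 + 1.30 = 18.3 s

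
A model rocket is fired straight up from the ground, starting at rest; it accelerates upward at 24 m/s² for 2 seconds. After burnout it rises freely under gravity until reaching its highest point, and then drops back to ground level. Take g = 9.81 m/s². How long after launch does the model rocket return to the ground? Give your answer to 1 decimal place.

12.7 s

Phase 1 (powered ascent): v₀ = 0 m/s, a = 24 m/s².
v = v₀ + at = 0 + (24)(2) = 48.0 m/s
Δx = v₀t + ½at² = 0·2 + 0.5·24·2² = 48.0 m

Phase 2 (coasting upward): v₀ = 48.0 m/s, a = -9.81 m/s².
v = v₀ + at → t = (0 − 48.0) / -9.81 = 4.89 s
v² = v₀² + 2aΔx → Δx = (0² − 48.0²)/(2·-9.81) = 117 m

Phase 3 (free fall): v₀ = 0 m/s, a = -9.81 m/s².
Falls 165 m from rest: t = √(2·165/9.81) = 5.81 s; v = g·t = 57.0 m/s.
Total time = 2.00 + 4.89 + 5.81 = 12.7 s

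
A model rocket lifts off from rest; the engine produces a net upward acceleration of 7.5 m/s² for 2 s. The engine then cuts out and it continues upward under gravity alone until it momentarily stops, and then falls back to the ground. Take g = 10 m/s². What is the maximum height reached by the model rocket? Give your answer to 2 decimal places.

Phase 1 (powered ascent): v₀ = 0 m/s, a = 7.5 m/s².
v = v₀ + at = 0 + (7.5)(2) = 15.0 m/s
Δx = v₀t + ½at² = 0·2 + 0.5·7.5·2² = 15.0 m

Phase 2 (coasting upward): v₀ = 15.0 m/s, a = -10 m/s².
v = v₀ + at → t = (0 − 15.0) / -10 = 1.50 s
v² = v₀² + 2aΔx → Δx = (0² − 15.0²)/(2·-10) = 11.2 m
Maximum height = 15.0 + 11.2 = 26.2 m

26.25 m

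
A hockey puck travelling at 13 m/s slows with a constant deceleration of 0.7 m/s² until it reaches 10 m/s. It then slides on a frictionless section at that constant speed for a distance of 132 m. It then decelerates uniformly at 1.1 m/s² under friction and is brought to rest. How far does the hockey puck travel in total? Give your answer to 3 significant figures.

Phase 1 (decelerating): v₀ = 13.0 m/s, a = -0.7 m/s².
v = v₀ + at → t = (10 − 13.0) / -0.7 = 4.29 s
v² = v₀² + 2aΔx → Δx = (10² − 13.0²)/(2·-0.7) = 49.3 m

Phase 2 (constant speed): v₀ = 10.0 m/s, a = 0 m/s².
Constant speed: t = d/v = 132/10.0 = 13.2 s

Phase 3 (decelerating): v₀ = 10.0 m/s, a = -1.1 m/s².
v = v₀ + at → t = (0 − 10.0) / -1.1 = 9.09 s
v² = v₀² + 2aΔx → Δx = (0² − 10.0²)/(2·-1.1) = 45.5 m
Total distance = 49.3 + 132 + 45.5 = 227 m

227 m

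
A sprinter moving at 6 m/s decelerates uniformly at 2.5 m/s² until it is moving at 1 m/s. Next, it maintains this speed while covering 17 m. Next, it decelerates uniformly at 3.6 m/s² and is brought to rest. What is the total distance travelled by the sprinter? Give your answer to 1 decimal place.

Phase 1 (decelerating): v₀ = 6.00 m/s, a = -2.5 m/s².
v = v₀ + at → t = (1 − 6.00) / -2.5 = 2.00 s
v² = v₀² + 2aΔx → Δx = (1² − 6.00²)/(2·-2.5) = 7.00 m

Phase 2 (constant speed): v₀ = 1.00 m/s, a = 0 m/s².
Constant speed: t = d/v = 17/1.00 = 17.0 s

Phase 3 (decelerating): v₀ = 1.00 m/s, a = -3.6 m/s².
v = v₀ + at → t = (0 − 1.00) / -3.6 = 0.278 s
v² = v₀² + 2aΔx → Δx = (0² − 1.00²)/(2·-3.6) = 0.139 m
Total distance = 7.00 + 17.0 + 0.139 = 24.1 m

24.1 m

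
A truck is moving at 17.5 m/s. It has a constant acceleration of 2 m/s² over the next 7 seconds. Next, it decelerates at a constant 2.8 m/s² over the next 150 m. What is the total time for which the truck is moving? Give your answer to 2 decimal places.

Phase 1 (accelerating): v₀ = 17.5 m/s, a = 2 m/s².
v = v₀ + at = 17.5 + (2)(7) = 31.5 m/s
Δx = v₀t + ½at² = 17.5·7 + 0.5·2·7² = 172 m

Phase 2 (decelerating): v₀ = 31.5 m/s, a = -2.8 m/s².
v² = v₀² + 2aΔx = 31.5² + 2·-2.8·150 = 152 → v = 12.3 m/s
t = (v − v₀)/a = (12.3 − 31.5)/-2.8 = 6.84 s
Total time = 7.00 + 6.84 = 13.8 s

13.84 s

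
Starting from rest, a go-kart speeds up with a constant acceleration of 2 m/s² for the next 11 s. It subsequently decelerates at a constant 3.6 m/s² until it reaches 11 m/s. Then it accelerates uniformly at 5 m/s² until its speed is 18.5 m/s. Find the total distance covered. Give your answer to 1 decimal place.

Phase 1 (accelerating): v₀ = 0 m/s, a = 2 m/s².
v = v₀ + at = 0 + (2)(11) = 22.0 m/s
Δx = v₀t + ½at² = 0·11 + 0.5·2·11² = 121 m

Phase 2 (decelerating): v₀ = 22.0 m/s, a = -3.6 m/s².
v = v₀ + at → t = (11 − 22.0) / -3.6 = 3.06 s
v² = v₀² + 2aΔx → Δx = (11² − 22.0²)/(2·-3.6) = 50.4 m

Phase 3 (accelerating): v₀ = 11.0 m/s, a = 5 m/s².
v = v₀ + at → t = (18.5 − 11.0) / 5 = 1.50 s
v² = v₀² + 2aΔx → Δx = (18.5² − 11.0²)/(2·5) = 22.1 m
Total distance = 121 + 50.4 + 22.1 = 194 m

193.5 m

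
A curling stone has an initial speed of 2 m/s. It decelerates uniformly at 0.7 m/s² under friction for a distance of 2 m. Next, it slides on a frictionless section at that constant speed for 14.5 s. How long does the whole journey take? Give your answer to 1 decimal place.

Phase 1 (decelerating): v₀ = 2.00 m/s, a = -0.7 m/s².
v² = v₀² + 2aΔx = 2.00² + 2·-0.7·2 = 1.20 → v = 1.10 m/s
t = (v − v₀)/a = (1.10 − 2.00)/-0.7 = 1.29 s

Phase 2 (constant speed): v₀ = 1.10 m/s, a = 0 m/s².
v = v₀ + at = 1.10 + (0)(14.5) = 1.10 m/s
Δx = v₀t + ½at² = 1.10·14.5 + 0.5·0·14.5² = 15.9 m
Total time = 1.29 + 14.5 = 15.8 s

15.8 s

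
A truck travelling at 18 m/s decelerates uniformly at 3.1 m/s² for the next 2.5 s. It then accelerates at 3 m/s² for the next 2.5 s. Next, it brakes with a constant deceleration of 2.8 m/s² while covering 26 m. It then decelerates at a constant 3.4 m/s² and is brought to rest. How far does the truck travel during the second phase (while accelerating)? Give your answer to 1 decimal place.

Phase 1 (decelerating): v₀ = 18.0 m/s, a = -3.1 m/s².
v = v₀ + at = 18.0 + (-3.1)(2.5) = 10.2 m/s
Δx = v₀t + ½at² = 18.0·2.5 + 0.5·-3.1·2.5² = 35.3 m

Phase 2 (accelerating): v₀ = 10.2 m/s, a = 3 m/s².
v = v₀ + at = 10.2 + (3)(2.5) = 17.8 m/s
Δx = v₀t + ½at² = 10.2·2.5 + 0.5·3·2.5² = 35.0 m
Distance in phase 2 = 35.0 m

35.0 m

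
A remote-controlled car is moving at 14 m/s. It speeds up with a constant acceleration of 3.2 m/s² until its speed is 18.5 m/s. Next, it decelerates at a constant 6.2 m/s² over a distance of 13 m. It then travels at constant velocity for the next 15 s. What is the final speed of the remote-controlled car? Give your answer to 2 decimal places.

Phase 1 (accelerating): v₀ = 14.0 m/s, a = 3.2 m/s².
v = v₀ + at → t = (18.5 − 14.0) / 3.2 = 1.41 s
v² = v₀² + 2aΔx → Δx = (18.5² − 14.0²)/(2·3.2) = 22.9 m

Phase 2 (decelerating): v₀ = 18.5 m/s, a = -6.2 m/s².
v² = v₀² + 2aΔx = 18.5² + 2·-6.2·13 = 181 → v = 13.5 m/s
t = (v − v₀)/a = (13.5 − 18.5)/-6.2 = 0.814 s

Phase 3 (constant speed): v₀ = 13.5 m/s, a = 0 m/s².
v = v₀ + at = 13.5 + (0)(15) = 13.5 m/s
Δx = v₀t + ½at² = 13.5·15 + 0.5·0·15² = 202 m
Final speed = 13.5 m/s

13.46 m/s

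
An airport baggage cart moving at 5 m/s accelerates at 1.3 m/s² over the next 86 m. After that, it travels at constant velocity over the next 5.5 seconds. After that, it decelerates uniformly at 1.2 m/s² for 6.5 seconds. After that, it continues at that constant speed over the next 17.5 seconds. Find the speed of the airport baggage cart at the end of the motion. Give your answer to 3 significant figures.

Phase 1 (accelerating): v₀ = 5.00 m/s, a = 1.3 m/s².
v² = v₀² + 2aΔx = 5.00² + 2·1.3·86 = 249 → v = 15.8 m/s
t = (v − v₀)/a = (15.8 − 5.00)/1.3 = 8.28 s

Phase 2 (constant speed): v₀ = 15.8 m/s, a = 0 m/s².
v = v₀ + at = 15.8 + (0)(5.5) = 15.8 m/s
Δx = v₀t + ½at² = 15.8·5.5 + 0.5·0·5.5² = 86.7 m

Phase 3 (decelerating): v₀ = 15.8 m/s, a = -1.2 m/s².
v = v₀ + at = 15.8 + (-1.2)(6.5) = 7.97 m/s
Δx = v₀t + ½at² = 15.8·6.5 + 0.5·-1.2·6.5² = 77.1 m

Phase 4 (constant speed): v₀ = 7.97 m/s, a = 0 m/s².
v = v₀ + at = 7.97 + (0)(17.5) = 7.97 m/s
Δx = v₀t + ½at² = 7.97·17.5 + 0.5·0·17.5² = 139 m
Final speed = 7.97 m/s

7.97 m/s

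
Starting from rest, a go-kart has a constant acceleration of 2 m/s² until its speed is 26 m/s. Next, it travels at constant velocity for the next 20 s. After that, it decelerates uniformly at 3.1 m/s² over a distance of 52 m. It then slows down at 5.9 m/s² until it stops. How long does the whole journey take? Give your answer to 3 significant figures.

Phase 1 (accelerating): v₀ = 0 m/s, a = 2 m/s².
v = v₀ + at → t = (26 − 0) / 2 = 13.0 s
v² = v₀² + 2aΔx → Δx = (26² − 0²)/(2·2) = 169 m

Phase 2 (constant speed): v₀ = 26.0 m/s, a = 0 m/s².
v = v₀ + at = 26.0 + (0)(20) = 26.0 m/s
Δx = v₀t + ½at² = 26.0·20 + 0.5·0·20² = 520 m

Phase 3 (decelerating): v₀ = 26.0 m/s, a = -3.1 m/s².
v² = v₀² + 2aΔx = 26.0² + 2·-3.1·52 = 354 → v = 18.8 m/s
t = (v − v₀)/a = (18.8 − 26.0)/-3.1 = 2.32 s

Phase 4 (decelerating): v₀ = 18.8 m/s, a = -5.9 m/s².
v = v₀ + at → t = (0 − 18.8) / -5.9 = 3.19 s
v² = v₀² + 2aΔx → Δx = (0² − 18.8²)/(2·-5.9) = 30.0 m
Total time = 13.0 + 20.0 + 2.32 + 3.19 = 38.5 s

38.5 s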